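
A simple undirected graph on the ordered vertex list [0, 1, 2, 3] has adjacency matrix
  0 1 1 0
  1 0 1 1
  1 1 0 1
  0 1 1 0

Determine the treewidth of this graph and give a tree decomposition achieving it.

Treewidth 2.
Bags: B1 = {1, 2, 3}  B2 = {0, 1, 2}
Tree: B1–B2

Each bag holds 3 vertices, so the decomposition has width 2, which upper-bounds the treewidth. For the lower bound, the 3 vertices {0, 1, 2} are pairwise adjacent, and any tree decomposition puts a clique entirely inside one bag — forcing width ≥ 2. Combining the bounds, tw(G) = 2.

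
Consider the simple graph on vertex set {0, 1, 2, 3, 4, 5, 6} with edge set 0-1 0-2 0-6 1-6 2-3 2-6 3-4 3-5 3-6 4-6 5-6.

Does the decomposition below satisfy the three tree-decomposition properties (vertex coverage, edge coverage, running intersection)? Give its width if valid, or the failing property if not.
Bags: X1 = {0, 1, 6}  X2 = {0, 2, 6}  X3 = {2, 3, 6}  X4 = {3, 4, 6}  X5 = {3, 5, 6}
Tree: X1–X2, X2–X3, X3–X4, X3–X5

Yes; width 2.

Checking the three conditions: (i) the bags cover all of {0, 1, 2, 3, 4, 5, 6}; (ii) for each edge, some bag contains both endpoints; (iii) the bags containing any fixed vertex form a subtree. All hold, so the decomposition is valid with width 3 − 1 = 2.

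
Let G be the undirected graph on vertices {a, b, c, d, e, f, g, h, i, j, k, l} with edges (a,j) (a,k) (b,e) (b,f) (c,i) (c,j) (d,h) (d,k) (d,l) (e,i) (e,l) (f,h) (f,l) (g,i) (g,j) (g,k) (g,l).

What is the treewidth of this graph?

3

A width-3 tree decomposition is:
Bags: B1 = {b, d, f, h}  B2 = {b, d, f, l}  B3 = {b, d, e, l}  B4 = {d, e, k, l}  B5 = {e, g, k, l}  B6 = {e, g, i, k}  B7 = {a, g, i, k}  B8 = {a, g, i, j}  B9 = {a, c, i, j}
Tree: B1–B2, B2–B3, B3–B4, B4–B5, B5–B6, B6–B7, B7–B8, B8–B9
Each bag holds 4 vertices, so the decomposition has width 3, which upper-bounds the treewidth. For the lower bound: the 4 vertex sets {b,f,h}, {d}, {l}, {e,g,i,k} are disjoint, each induces a connected subgraph, and every pair is joined by at least one edge of G. Contracting each set to a single vertex therefore yields K_{4} as a minor, and since treewidth is minor-monotone, tw(G) ≥ tw(K_{4}) = 3. Combining the bounds, tw(G) = 3.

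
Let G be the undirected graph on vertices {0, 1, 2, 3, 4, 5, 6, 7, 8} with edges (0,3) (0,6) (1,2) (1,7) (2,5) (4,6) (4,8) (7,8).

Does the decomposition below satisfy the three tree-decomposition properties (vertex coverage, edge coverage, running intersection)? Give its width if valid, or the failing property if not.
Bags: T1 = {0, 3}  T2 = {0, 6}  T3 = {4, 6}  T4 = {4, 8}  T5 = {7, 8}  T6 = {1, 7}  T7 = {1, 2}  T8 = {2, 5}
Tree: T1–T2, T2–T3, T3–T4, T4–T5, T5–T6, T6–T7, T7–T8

Vertex coverage: the bags together contain {0, 1, 2, 3, 4, 5, 6, 7, 8}, the full vertex set. Edge coverage: each edge of G has both endpoints in at least one bag. Running intersection: for every vertex, the bags containing it form a connected subtree. All three properties hold, so this is a valid tree decomposition of width max|bag| − 1 = 1, and hence tw(G) ≤ 1.

Yes; width 1.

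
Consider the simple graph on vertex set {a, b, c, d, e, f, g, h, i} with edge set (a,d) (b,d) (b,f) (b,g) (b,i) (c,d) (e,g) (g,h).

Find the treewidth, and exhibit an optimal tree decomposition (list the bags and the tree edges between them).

Treewidth 1.
One such decomposition:
Bags: B1 = {b, g}  B2 = {g, h}  B3 = {e, g}  B4 = {b, d}  B5 = {c, d}  B6 = {b, i}  B7 = {b, f}  B8 = {a, d}
Tree: B1–B2, B1–B3, B1–B4, B4–B5, B1–B6, B4–B7, B4–B8

The largest bag has 2 vertices, giving width 1; this decomposition certifies tw(G) ≤ 1. Any graph with an edge has treewidth ≥ 1, and G has the edge g–b. Combining the bounds, tw(G) = 1.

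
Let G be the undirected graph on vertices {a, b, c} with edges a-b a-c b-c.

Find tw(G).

2

A width-2 tree decomposition is:
Bags: B1 = {a, b, c}
Tree: (single bag)
A single bag containing all 3 vertices is trivially a valid decomposition of width 2. For the lower bound, the 3 vertices {a, b, c} are pairwise adjacent, and any tree decomposition puts a clique entirely inside one bag — forcing width ≥ 2. Combining the bounds, tw(G) = 2.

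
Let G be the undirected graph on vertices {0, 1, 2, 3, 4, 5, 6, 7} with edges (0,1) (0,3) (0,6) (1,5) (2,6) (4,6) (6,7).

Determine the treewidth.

1

A width-1 tree decomposition is:
Bags: B1 = {0, 1}  B2 = {0, 3}  B3 = {0, 6}  B4 = {1, 5}  B5 = {6, 7}  B6 = {2, 6}  B7 = {4, 6}
Tree: B1–B2, B1–B3, B1–B4, B3–B5, B5–B6, B3–B7
Each bag holds 2 vertices, so the decomposition has width 1, which upper-bounds the treewidth. G has an edge, so its treewidth is at least 1. The upper and lower bounds meet at 1, so that is the treewidth.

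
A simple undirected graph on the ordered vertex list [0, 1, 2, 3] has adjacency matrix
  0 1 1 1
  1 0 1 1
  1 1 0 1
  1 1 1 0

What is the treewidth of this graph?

3

A width-3 tree decomposition is:
Bags: B1 = {0, 1, 2, 3}
Tree: (single bag)
With just one bag of size 4, the width is 4 − 1 = 3, so tw(G) ≤ 3. For the lower bound, the 4 vertices {0, 1, 2, 3} are pairwise adjacent, and any tree decomposition puts a clique entirely inside one bag — forcing width ≥ 3. Therefore the treewidth is 3.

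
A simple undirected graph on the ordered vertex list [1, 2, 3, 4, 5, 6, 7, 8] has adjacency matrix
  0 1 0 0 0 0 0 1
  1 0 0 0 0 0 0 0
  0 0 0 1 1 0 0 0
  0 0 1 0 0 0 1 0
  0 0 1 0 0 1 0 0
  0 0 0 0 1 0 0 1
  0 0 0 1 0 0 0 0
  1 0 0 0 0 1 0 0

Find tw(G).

1

A width-1 tree decomposition is:
Bags: B1 = {4, 7}  B2 = {3, 4}  B3 = {3, 5}  B4 = {5, 6}  B5 = {6, 8}  B6 = {1, 8}  B7 = {1, 2}
Tree: B1–B2, B2–B3, B3–B4, B4–B5, B5–B6, B6–B7
Each bag holds 2 vertices, so the decomposition has width 1, which upper-bounds the treewidth. Since G has at least one edge (e.g. 7–4), it is not an edgeless graph, so tw(G) ≥ 1. Hence tw(G) = 1 exactly.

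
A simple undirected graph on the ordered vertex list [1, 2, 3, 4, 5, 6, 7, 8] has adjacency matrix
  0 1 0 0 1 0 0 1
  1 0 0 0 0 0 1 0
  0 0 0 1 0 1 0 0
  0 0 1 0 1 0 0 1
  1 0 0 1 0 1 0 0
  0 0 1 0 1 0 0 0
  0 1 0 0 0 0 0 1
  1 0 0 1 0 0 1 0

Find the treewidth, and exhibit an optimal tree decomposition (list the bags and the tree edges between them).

Treewidth 2.
One such decomposition:
Bags: B1 = {1, 2, 7}  B2 = {1, 7, 8}  B3 = {1, 5, 8}  B4 = {4, 5, 8}  B5 = {4, 5, 6}  B6 = {3, 4, 6}
Tree: B1–B2, B2–B3, B3–B4, B4–B5, B5–B6

Each bag holds 3 vertices, so the decomposition has width 2, which upper-bounds the treewidth. The edges 2–7–8–1–2 form a cycle, so G is not a tree and its treewidth is at least 2. Hence tw(G) = 2 exactly.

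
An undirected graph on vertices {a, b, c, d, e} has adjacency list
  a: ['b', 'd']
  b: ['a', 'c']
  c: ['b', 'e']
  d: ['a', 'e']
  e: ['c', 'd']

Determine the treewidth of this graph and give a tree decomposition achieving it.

Treewidth 2.
One such decomposition:
Bags: B1 = {a, b, c}  B2 = {a, c, e}  B3 = {a, d, e}
Tree: B1–B2, B2–B3

Every bag has size at most 3, so the width is 3 − 1 = 2 and tw(G) ≤ 2. Since a–b–c–e–d–a is a cycle in G, G is not acyclic. Forests are exactly the graphs of treewidth ≤ 1, so tw(G) ≥ 2. Combining the bounds, tw(G) = 2.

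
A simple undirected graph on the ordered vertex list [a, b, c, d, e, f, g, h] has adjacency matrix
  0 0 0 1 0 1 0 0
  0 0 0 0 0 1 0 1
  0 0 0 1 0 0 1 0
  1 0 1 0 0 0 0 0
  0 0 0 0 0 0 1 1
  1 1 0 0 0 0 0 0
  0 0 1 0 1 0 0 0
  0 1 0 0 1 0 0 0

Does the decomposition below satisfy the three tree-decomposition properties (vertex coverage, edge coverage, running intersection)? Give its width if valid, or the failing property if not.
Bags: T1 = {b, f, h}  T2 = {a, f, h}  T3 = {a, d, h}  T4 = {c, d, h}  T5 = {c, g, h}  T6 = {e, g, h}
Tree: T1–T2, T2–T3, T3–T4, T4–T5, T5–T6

Yes; width 2.

Every vertex of G appears in some bag (union = {a, b, c, d, e, f, g, h}); every edge is covered by a bag; and for each vertex v the set of bags containing v is connected in the bag tree. The decomposition is therefore valid. The largest bag has 3 vertices, so the width is 2.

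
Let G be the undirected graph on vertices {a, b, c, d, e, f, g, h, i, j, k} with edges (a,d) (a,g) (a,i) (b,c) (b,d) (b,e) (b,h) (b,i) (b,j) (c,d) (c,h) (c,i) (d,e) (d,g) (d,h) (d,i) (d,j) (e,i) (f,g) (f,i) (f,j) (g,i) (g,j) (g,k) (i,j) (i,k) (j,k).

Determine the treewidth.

A width-3 tree decomposition is:
Bags: B1 = {d, g, i, j}  B2 = {b, d, i, j}  B3 = {f, g, i, j}  B4 = {g, i, j, k}  B5 = {b, c, d, i}  B6 = {a, d, g, i}  B7 = {b, d, e, i}  B8 = {b, c, d, h}
Tree: B1–B2, B1–B3, B3–B4, B2–B5, B1–B6, B2–B7, B5–B8
Every bag has size at most 4, so the width is 4 − 1 = 3 and tw(G) ≤ 3. For the lower bound, the 4 vertices {b, c, d, h} are pairwise adjacent, and any tree decomposition puts a clique entirely inside one bag — forcing width ≥ 3. Therefore the treewidth is 3.

3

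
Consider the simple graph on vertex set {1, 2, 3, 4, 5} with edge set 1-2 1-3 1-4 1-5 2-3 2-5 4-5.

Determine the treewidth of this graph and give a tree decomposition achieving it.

Treewidth 2.
Bags: B1 = {1, 2, 5}  B2 = {1, 2, 3}  B3 = {1, 4, 5}
Tree: B1–B2, B1–B3

Every bag has size at most 3, so the width is 3 − 1 = 2 and tw(G) ≤ 2. Conversely, {1, 2, 3} is a clique of size 3, and the vertices of any clique must share a bag in every tree decomposition; so some bag has ≥ 3 vertices and tw(G) ≥ 2. The upper and lower bounds meet at 2, so that is the treewidth.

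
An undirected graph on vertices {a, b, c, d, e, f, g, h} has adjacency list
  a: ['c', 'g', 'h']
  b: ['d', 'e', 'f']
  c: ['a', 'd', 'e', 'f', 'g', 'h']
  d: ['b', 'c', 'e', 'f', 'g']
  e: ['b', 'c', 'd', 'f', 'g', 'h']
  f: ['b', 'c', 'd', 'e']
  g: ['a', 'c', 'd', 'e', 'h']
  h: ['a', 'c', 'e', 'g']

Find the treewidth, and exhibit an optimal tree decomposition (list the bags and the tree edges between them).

Treewidth 3.
Bags: B1 = {c, e, g, h}  B2 = {c, d, e, g}  B3 = {c, d, e, f}  B4 = {b, d, e, f}  B5 = {a, c, g, h}
Tree: B1–B2, B2–B3, B3–B4, B1–B5

The largest bag has 4 vertices, giving width 3; this decomposition certifies tw(G) ≤ 3. For the lower bound, the 4 vertices {c, d, e, g} are pairwise adjacent, and any tree decomposition puts a clique entirely inside one bag — forcing width ≥ 3. Hence tw(G) = 3 exactly.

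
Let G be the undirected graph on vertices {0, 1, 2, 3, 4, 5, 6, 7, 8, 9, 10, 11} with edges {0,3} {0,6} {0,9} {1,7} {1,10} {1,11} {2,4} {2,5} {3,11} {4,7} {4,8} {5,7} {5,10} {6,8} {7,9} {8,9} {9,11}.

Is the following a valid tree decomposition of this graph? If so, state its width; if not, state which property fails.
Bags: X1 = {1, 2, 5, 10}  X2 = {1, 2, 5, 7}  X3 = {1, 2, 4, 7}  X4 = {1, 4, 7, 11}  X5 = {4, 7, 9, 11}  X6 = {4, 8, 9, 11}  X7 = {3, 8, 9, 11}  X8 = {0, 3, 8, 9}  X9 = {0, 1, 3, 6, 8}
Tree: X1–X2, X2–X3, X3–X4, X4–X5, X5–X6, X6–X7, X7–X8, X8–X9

No — bags containing vertex 1 are not connected in the tree.

A tree decomposition must satisfy three properties: every vertex lies in some bag; for every edge, both endpoints lie together in some bag; and for every vertex, the bags containing it form a connected subtree. Here bags containing vertex 1 are not connected in the tree, so the decomposition is invalid.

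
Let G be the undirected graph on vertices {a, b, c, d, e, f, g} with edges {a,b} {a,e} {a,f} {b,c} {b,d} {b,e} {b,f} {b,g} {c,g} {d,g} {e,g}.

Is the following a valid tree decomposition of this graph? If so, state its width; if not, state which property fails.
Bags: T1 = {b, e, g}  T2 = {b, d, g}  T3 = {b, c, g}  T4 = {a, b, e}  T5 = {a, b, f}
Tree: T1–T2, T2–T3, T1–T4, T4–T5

Checking the three conditions: (i) the bags cover all of {a, b, c, d, e, f, g}; (ii) for each edge, some bag contains both endpoints; (iii) the bags containing any fixed vertex form a subtree. All hold, so the decomposition is valid with width 3 − 1 = 2.

Yes; width 2.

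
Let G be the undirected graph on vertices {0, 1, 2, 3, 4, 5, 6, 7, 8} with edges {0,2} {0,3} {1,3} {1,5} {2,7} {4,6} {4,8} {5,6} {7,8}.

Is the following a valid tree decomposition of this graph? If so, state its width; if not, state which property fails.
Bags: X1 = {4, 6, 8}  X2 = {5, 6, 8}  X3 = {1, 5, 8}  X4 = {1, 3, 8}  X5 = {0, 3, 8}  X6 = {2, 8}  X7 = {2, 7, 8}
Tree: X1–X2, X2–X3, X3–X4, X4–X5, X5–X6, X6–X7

A tree decomposition must satisfy three properties: every vertex lies in some bag; for every edge, both endpoints lie together in some bag; and for every vertex, the bags containing it form a connected subtree. Here edge (0,2) lies in no bag, so the decomposition is invalid.

No — edge (0,2) lies in no bag.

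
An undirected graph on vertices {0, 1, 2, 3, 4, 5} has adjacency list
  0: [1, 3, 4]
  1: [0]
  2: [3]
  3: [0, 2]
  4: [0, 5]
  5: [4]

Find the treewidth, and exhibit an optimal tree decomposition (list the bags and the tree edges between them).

Treewidth 1.
One optimal decomposition is:
Bags: B1 = {4, 5}  B2 = {0, 4}  B3 = {0, 3}  B4 = {0, 1}  B5 = {2, 3}
Tree: B1–B2, B2–B3, B2–B4, B3–B5

The largest bag has 2 vertices, giving width 1; this decomposition certifies tw(G) ≤ 1. G has an edge, so its treewidth is at least 1. The upper and lower bounds meet at 1, so that is the treewidth.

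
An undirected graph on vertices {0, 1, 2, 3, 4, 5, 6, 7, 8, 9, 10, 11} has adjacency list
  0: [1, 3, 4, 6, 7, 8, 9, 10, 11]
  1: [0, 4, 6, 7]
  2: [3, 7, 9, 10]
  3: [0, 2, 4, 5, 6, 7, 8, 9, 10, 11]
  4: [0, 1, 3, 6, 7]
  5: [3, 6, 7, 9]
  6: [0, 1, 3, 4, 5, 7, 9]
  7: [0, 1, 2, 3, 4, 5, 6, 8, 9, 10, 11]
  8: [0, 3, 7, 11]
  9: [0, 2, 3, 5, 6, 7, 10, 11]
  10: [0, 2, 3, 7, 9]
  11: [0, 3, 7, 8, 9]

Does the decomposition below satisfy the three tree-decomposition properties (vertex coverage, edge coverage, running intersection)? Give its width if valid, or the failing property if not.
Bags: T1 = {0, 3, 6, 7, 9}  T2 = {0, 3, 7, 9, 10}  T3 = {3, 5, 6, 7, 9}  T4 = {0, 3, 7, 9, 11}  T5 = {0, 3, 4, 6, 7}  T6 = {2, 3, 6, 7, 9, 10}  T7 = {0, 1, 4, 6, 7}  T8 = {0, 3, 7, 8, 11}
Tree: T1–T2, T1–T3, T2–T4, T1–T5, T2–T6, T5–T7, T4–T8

No — bags containing vertex 6 are not connected in the tree.

A tree decomposition must satisfy three properties: every vertex lies in some bag; for every edge, both endpoints lie together in some bag; and for every vertex, the bags containing it form a connected subtree. Here bags containing vertex 6 are not connected in the tree, so the decomposition is invalid.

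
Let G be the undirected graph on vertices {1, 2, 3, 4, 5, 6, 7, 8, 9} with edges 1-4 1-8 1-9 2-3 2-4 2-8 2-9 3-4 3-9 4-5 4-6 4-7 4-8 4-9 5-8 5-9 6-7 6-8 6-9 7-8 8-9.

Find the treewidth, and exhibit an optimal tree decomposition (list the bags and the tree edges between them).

Treewidth 3.
One optimal decomposition is:
Bags: B1 = {4, 6, 8, 9}  B2 = {2, 4, 8, 9}  B3 = {4, 5, 8, 9}  B4 = {1, 4, 8, 9}  B5 = {4, 6, 7, 8}  B6 = {2, 3, 4, 9}
Tree: B1–B2, B1–B3, B3–B4, B1–B5, B2–B6

Every bag has size at most 4, so the width is 4 − 1 = 3 and tw(G) ≤ 3. For the lower bound, the 4 vertices {1, 4, 8, 9} are pairwise adjacent, and any tree decomposition puts a clique entirely inside one bag — forcing width ≥ 3. Combining the bounds, tw(G) = 3.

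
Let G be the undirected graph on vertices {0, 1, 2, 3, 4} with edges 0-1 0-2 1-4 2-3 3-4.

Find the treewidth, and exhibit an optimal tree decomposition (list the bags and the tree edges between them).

Treewidth 2.
One optimal decomposition is:
Bags: B1 = {1, 3, 4}  B2 = {0, 1, 3}  B3 = {0, 2, 3}
Tree: B1–B2, B2–B3

The largest bag has 3 vertices, giving width 2; this decomposition certifies tw(G) ≤ 2. The edges 3–4–1–0–2–3 form a cycle, so G is not a tree and its treewidth is at least 2. Combining the bounds, tw(G) = 2.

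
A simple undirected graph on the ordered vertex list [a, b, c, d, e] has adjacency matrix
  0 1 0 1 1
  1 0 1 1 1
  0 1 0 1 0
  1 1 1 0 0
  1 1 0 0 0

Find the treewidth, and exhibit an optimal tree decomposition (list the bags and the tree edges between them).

Treewidth 2.
One such decomposition:
Bags: B1 = {b, c, d}  B2 = {a, b, d}  B3 = {a, b, e}
Tree: B1–B2, B2–B3

Each bag holds 3 vertices, so the decomposition has width 2, which upper-bounds the treewidth. For the lower bound, the 3 vertices {b, c, d} are pairwise adjacent, and any tree decomposition puts a clique entirely inside one bag — forcing width ≥ 2. Hence tw(G) = 2 exactly.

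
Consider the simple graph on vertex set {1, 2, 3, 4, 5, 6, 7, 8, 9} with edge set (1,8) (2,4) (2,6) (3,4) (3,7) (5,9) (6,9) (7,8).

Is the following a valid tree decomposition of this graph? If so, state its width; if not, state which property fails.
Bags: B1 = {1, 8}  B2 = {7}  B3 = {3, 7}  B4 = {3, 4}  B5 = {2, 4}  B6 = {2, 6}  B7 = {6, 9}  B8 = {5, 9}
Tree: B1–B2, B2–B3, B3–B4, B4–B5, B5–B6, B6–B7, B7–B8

A tree decomposition must satisfy three properties: every vertex lies in some bag; for every edge, both endpoints lie together in some bag; and for every vertex, the bags containing it form a connected subtree. Here edge (8,7) lies in no bag, so the decomposition is invalid.

No — edge (8,7) lies in no bag.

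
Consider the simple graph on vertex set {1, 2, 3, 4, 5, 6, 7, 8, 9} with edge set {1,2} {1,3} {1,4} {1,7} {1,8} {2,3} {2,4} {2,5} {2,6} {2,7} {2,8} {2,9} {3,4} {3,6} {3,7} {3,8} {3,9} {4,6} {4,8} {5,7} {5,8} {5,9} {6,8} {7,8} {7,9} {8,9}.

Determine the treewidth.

4

A width-4 tree decomposition is:
Bags: B1 = {1, 2, 3, 4, 8}  B2 = {1, 2, 3, 7, 8}  B3 = {2, 3, 7, 8, 9}  B4 = {2, 5, 7, 8, 9}  B5 = {2, 3, 4, 6, 8}
Tree: B1–B2, B2–B3, B3–B4, B1–B5
Each bag holds 5 vertices, so the decomposition has width 4, which upper-bounds the treewidth. Conversely, {1, 2, 3, 4, 8} is a clique of size 5, and the vertices of any clique must share a bag in every tree decomposition; so some bag has ≥ 5 vertices and tw(G) ≥ 4. The upper and lower bounds meet at 4, so that is the treewidth.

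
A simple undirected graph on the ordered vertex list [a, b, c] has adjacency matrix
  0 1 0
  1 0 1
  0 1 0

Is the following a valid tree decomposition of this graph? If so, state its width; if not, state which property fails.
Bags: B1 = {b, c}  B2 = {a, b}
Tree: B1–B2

Yes; width 1.

Vertex coverage: the bags together contain {a, b, c}, the full vertex set. Edge coverage: each edge of G has both endpoints in at least one bag. Running intersection: for every vertex, the bags containing it form a connected subtree. All three properties hold, so this is a valid tree decomposition of width max|bag| − 1 = 1, and hence tw(G) ≤ 1.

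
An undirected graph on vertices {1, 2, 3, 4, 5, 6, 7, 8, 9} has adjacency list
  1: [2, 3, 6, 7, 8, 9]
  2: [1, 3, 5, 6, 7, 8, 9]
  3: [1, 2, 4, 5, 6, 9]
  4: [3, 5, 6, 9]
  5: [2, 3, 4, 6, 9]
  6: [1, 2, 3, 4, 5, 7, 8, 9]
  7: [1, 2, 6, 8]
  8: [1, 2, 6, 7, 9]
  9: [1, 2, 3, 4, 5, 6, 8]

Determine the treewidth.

4

A width-4 tree decomposition is:
Bags: B1 = {3, 4, 5, 6, 9}  B2 = {2, 3, 5, 6, 9}  B3 = {1, 2, 3, 6, 9}  B4 = {1, 2, 6, 8, 9}  B5 = {1, 2, 6, 7, 8}
Tree: B1–B2, B2–B3, B3–B4, B4–B5
The largest bag has 5 vertices, giving width 4; this decomposition certifies tw(G) ≤ 4. For the lower bound, the 5 vertices {1, 2, 6, 8, 9} are pairwise adjacent, and any tree decomposition puts a clique entirely inside one bag — forcing width ≥ 4. Combining the bounds, tw(G) = 4.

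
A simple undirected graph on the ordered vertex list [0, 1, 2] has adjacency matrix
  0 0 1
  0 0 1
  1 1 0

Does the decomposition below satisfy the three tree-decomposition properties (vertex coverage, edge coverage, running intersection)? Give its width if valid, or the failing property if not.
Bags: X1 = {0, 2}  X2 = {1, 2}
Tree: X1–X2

Yes; width 1.

Vertex coverage: the bags together contain {0, 1, 2}, the full vertex set. Edge coverage: each edge of G has both endpoints in at least one bag. Running intersection: for every vertex, the bags containing it form a connected subtree. All three properties hold, so this is a valid tree decomposition of width max|bag| − 1 = 1, and hence tw(G) ≤ 1.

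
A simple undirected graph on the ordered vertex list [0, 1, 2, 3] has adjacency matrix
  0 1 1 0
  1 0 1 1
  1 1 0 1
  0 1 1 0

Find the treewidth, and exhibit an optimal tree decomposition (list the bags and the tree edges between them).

Treewidth 2.
Bags: B1 = {0, 1, 2}  B2 = {1, 2, 3}
Tree: B1–B2

The largest bag has 3 vertices, giving width 2; this decomposition certifies tw(G) ≤ 2. On the other hand G contains the 3-clique {0, 1, 2}. A clique must lie in a single bag of any decomposition, so no decomposition can have width below 2. The upper and lower bounds meet at 2, so that is the treewidth.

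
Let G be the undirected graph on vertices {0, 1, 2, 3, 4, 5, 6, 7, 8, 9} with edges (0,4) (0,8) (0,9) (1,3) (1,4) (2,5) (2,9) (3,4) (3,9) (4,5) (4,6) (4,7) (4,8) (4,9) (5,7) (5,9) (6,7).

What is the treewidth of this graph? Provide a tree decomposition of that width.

Treewidth 2.
One optimal decomposition is:
Bags: B1 = {4, 5, 9}  B2 = {3, 4, 9}  B3 = {1, 3, 4}  B4 = {0, 4, 9}  B5 = {0, 4, 8}  B6 = {4, 5, 7}  B7 = {4, 6, 7}  B8 = {2, 5, 9}
Tree: B1–B2, B2–B3, B2–B4, B4–B5, B1–B6, B6–B7, B1–B8

The largest bag has 3 vertices, giving width 2; this decomposition certifies tw(G) ≤ 2. For the lower bound, the 3 vertices {2, 5, 9} are pairwise adjacent, and any tree decomposition puts a clique entirely inside one bag — forcing width ≥ 2. Combining the bounds, tw(G) = 2.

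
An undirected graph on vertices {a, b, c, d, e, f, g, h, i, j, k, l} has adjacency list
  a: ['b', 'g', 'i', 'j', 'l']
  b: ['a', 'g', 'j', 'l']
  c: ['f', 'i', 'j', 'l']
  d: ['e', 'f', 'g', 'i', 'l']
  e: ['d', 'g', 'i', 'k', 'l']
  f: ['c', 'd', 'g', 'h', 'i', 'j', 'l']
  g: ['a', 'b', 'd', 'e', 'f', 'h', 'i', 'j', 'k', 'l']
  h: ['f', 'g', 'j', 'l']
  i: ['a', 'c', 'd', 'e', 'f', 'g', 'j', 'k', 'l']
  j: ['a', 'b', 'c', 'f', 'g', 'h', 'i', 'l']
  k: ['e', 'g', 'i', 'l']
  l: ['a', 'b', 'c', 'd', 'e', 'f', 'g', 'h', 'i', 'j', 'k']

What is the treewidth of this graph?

A width-4 tree decomposition is:
Bags: B1 = {f, g, h, j, l}  B2 = {f, g, i, j, l}  B3 = {d, f, g, i, l}  B4 = {a, g, i, j, l}  B5 = {a, b, g, j, l}  B6 = {d, e, g, i, l}  B7 = {e, g, i, k, l}  B8 = {c, f, i, j, l}
Tree: B1–B2, B2–B3, B2–B4, B4–B5, B3–B6, B6–B7, B2–B8
Each bag holds 5 vertices, so the decomposition has width 4, which upper-bounds the treewidth. For the lower bound, the 5 vertices {f, g, h, j, l} are pairwise adjacent, and any tree decomposition puts a clique entirely inside one bag — forcing width ≥ 4. Therefore the treewidth is 4.

4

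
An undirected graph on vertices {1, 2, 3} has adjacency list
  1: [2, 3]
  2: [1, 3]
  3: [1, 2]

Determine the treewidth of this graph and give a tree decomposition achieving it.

With just one bag of size 3, the width is 3 − 1 = 2, so tw(G) ≤ 2. Conversely, {1, 2, 3} is a clique of size 3, and the vertices of any clique must share a bag in every tree decomposition; so some bag has ≥ 3 vertices and tw(G) ≥ 2. Combining the bounds, tw(G) = 2.

Treewidth 2.
One optimal decomposition is:
Bags: B1 = {1, 2, 3}
Tree: (single bag)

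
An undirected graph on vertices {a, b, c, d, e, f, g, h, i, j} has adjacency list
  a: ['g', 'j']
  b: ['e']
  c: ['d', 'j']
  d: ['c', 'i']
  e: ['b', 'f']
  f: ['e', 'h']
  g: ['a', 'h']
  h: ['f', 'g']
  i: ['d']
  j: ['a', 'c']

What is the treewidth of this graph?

A width-1 tree decomposition is:
Bags: B1 = {d, i}  B2 = {c, d}  B3 = {c, j}  B4 = {a, j}  B5 = {a, g}  B6 = {g, h}  B7 = {f, h}  B8 = {e, f}  B9 = {b, e}
Tree: B1–B2, B2–B3, B3–B4, B4–B5, B5–B6, B6–B7, B7–B8, B8–B9
Each bag holds 2 vertices, so the decomposition has width 1, which upper-bounds the treewidth. G has an edge, so its treewidth is at least 1. Combining the bounds, tw(G) = 1.

1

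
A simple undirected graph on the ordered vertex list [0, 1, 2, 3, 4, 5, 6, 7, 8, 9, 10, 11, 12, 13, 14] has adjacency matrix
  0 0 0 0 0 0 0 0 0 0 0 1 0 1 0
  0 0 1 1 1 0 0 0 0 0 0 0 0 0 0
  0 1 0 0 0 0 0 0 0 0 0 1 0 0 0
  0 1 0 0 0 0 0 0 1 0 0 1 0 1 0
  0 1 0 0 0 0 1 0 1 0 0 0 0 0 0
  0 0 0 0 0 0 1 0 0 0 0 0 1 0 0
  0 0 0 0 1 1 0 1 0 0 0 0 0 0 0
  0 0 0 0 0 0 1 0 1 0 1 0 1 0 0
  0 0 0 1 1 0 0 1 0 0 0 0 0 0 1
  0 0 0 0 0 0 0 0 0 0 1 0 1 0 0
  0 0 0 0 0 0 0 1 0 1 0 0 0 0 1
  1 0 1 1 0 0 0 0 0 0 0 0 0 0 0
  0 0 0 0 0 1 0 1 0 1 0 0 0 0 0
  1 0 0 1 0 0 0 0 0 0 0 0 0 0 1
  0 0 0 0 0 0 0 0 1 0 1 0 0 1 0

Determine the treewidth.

3

A width-3 tree decomposition is:
Bags: B1 = {5, 9, 10, 12}  B2 = {5, 7, 10, 12}  B3 = {5, 6, 7, 10}  B4 = {6, 7, 10, 14}  B5 = {6, 7, 8, 14}  B6 = {4, 6, 8, 14}  B7 = {4, 8, 13, 14}  B8 = {3, 4, 8, 13}  B9 = {1, 3, 4, 13}  B10 = {0, 1, 3, 13}  B11 = {0, 1, 3, 11}  B12 = {0, 1, 2, 11}
Tree: B1–B2, B2–B3, B3–B4, B4–B5, B5–B6, B6–B7, B7–B8, B8–B9, B9–B10, B10–B11, B11–B12
Every bag has size at most 4, so the width is 4 − 1 = 3 and tw(G) ≤ 3. For the lower bound: the 4 vertex sets {5,9,12}, {10}, {7}, {4,6,8,14} are disjoint, each induces a connected subgraph, and every pair is joined by at least one edge of G. Contracting each set to a single vertex therefore yields K_{4} as a minor, and since treewidth is minor-monotone, tw(G) ≥ tw(K_{4}) = 3. Hence tw(G) = 3 exactly.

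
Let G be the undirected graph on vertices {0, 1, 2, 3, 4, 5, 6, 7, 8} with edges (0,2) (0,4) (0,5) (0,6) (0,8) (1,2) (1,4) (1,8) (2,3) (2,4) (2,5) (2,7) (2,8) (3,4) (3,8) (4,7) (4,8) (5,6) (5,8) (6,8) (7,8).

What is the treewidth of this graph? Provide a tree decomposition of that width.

Treewidth 3.
Bags: B1 = {1, 2, 4, 8}  B2 = {2, 3, 4, 8}  B3 = {0, 2, 4, 8}  B4 = {2, 4, 7, 8}  B5 = {0, 2, 5, 8}  B6 = {0, 5, 6, 8}
Tree: B1–B2, B1–B3, B2–B4, B3–B5, B5–B6

The largest bag has 4 vertices, giving width 3; this decomposition certifies tw(G) ≤ 3. For the lower bound, the 4 vertices {0, 2, 4, 8} are pairwise adjacent, and any tree decomposition puts a clique entirely inside one bag — forcing width ≥ 3. Therefore the treewidth is 3.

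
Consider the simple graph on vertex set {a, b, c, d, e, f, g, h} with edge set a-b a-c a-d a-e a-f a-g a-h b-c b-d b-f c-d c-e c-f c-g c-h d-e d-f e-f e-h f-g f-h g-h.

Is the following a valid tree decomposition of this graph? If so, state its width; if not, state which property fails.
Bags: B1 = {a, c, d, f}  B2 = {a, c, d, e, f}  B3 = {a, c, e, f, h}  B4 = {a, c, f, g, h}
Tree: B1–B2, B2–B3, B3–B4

No — vertex b appears in no bag.

A tree decomposition must satisfy three properties: every vertex lies in some bag; for every edge, both endpoints lie together in some bag; and for every vertex, the bags containing it form a connected subtree. Here vertex b appears in no bag, so the decomposition is invalid.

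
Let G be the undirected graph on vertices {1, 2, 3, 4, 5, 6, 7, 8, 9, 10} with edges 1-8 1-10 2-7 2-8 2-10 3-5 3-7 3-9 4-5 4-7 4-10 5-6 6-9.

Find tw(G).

A width-2 tree decomposition is:
Bags: B1 = {1, 8, 10}  B2 = {2, 8, 10}  B3 = {2, 4, 10}  B4 = {2, 4, 7}  B5 = {4, 5, 7}  B6 = {3, 5, 7}  B7 = {3, 5, 6}  B8 = {3, 6, 9}
Tree: B1–B2, B2–B3, B3–B4, B4–B5, B5–B6, B6–B7, B7–B8
Each bag holds 3 vertices, so the decomposition has width 2, which upper-bounds the treewidth. For the lower bound, G contains the cycle 1–8–2–10–1, so G is not a forest; only forests have treewidth ≤ 1, hence tw(G) ≥ 2. Combining the bounds, tw(G) = 2.

2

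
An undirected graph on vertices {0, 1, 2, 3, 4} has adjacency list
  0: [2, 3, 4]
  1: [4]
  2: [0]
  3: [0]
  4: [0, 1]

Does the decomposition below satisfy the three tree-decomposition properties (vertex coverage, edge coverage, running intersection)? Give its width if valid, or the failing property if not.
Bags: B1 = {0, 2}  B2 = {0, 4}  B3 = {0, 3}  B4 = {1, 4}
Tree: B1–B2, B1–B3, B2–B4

Yes; width 1.

Vertex coverage: the bags together contain {0, 1, 2, 3, 4}, the full vertex set. Edge coverage: each edge of G has both endpoints in at least one bag. Running intersection: for every vertex, the bags containing it form a connected subtree. All three properties hold, so this is a valid tree decomposition of width max|bag| − 1 = 1, and hence tw(G) ≤ 1.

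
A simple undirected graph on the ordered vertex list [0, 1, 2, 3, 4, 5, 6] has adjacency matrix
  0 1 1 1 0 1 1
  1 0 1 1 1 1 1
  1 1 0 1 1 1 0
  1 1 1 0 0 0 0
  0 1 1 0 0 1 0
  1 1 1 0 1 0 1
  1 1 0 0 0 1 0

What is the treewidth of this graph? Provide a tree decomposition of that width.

Each bag holds 4 vertices, so the decomposition has width 3, which upper-bounds the treewidth. Conversely, {0, 1, 2, 3} is a clique of size 4, and the vertices of any clique must share a bag in every tree decomposition; so some bag has ≥ 4 vertices and tw(G) ≥ 3. Combining the bounds, tw(G) = 3.

Treewidth 3.
Bags: B1 = {1, 2, 4, 5}  B2 = {0, 1, 2, 5}  B3 = {0, 1, 5, 6}  B4 = {0, 1, 2, 3}
Tree: B1–B2, B2–B3, B2–B4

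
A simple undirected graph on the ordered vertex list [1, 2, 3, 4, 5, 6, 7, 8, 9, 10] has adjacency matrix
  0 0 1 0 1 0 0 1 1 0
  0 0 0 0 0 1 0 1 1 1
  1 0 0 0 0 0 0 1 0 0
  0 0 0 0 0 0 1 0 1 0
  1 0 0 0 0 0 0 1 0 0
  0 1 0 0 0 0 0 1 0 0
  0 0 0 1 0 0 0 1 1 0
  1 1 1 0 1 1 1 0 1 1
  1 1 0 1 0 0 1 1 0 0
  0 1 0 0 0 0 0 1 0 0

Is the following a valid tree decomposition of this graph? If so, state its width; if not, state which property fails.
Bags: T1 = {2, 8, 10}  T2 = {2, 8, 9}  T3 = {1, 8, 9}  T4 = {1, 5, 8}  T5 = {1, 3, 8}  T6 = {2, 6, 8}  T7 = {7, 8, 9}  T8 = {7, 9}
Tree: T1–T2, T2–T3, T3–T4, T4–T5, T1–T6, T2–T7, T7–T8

No — vertex 4 appears in no bag.

A tree decomposition must satisfy three properties: every vertex lies in some bag; for every edge, both endpoints lie together in some bag; and for every vertex, the bags containing it form a connected subtree. Here vertex 4 appears in no bag, so the decomposition is invalid.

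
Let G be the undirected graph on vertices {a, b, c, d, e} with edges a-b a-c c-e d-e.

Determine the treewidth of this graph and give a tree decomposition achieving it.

The largest bag has 2 vertices, giving width 1; this decomposition certifies tw(G) ≤ 1. G has an edge, so its treewidth is at least 1. Therefore the treewidth is 1.

Treewidth 1.
One such decomposition:
Bags: B1 = {a, c}  B2 = {c, e}  B3 = {d, e}  B4 = {a, b}
Tree: B1–B2, B2–B3, B1–B4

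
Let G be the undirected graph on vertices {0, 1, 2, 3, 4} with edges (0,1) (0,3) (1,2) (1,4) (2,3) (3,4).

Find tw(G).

2

A width-2 tree decomposition is:
Bags: B1 = {1, 2, 3}  B2 = {1, 3, 4}  B3 = {0, 1, 3}
Tree: B1–B2, B2–B3
The largest bag has 3 vertices, giving width 2; this decomposition certifies tw(G) ≤ 2. For the lower bound, G contains the cycle 1–2–3–4–1, so G is not a forest; only forests have treewidth ≤ 1, hence tw(G) ≥ 2. Hence tw(G) = 2 exactly.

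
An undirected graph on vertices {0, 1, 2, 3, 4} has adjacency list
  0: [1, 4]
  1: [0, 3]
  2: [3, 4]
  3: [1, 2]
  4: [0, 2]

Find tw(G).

2

A width-2 tree decomposition is:
Bags: B1 = {0, 1, 4}  B2 = {1, 2, 4}  B3 = {1, 2, 3}
Tree: B1–B2, B2–B3
Each bag holds 3 vertices, so the decomposition has width 2, which upper-bounds the treewidth. Since 1–0–4–2–3–1 is a cycle in G, G is not acyclic. Forests are exactly the graphs of treewidth ≤ 1, so tw(G) ≥ 2. Therefore the treewidth is 2.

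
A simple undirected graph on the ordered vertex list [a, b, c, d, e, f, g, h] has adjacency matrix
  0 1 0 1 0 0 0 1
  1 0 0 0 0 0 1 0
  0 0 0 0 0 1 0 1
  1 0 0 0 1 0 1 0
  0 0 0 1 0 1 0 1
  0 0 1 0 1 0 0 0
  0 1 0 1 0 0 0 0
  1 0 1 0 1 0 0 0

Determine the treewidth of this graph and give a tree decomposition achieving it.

Each bag holds 3 vertices, so the decomposition has width 2, which upper-bounds the treewidth. Since f–c–h–e–f is a cycle in G, G is not acyclic. Forests are exactly the graphs of treewidth ≤ 1, so tw(G) ≥ 2. Hence tw(G) = 2 exactly.

Treewidth 2.
One optimal decomposition is:
Bags: B1 = {c, e, f}  B2 = {c, e, h}  B3 = {d, e, h}  B4 = {a, d, h}  B5 = {a, d, g}  B6 = {a, b, g}
Tree: B1–B2, B2–B3, B3–B4, B4–B5, B5–B6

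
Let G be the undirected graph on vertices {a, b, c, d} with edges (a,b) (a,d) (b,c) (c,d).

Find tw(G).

2

A width-2 tree decomposition is:
Bags: B1 = {a, b, d}  B2 = {b, c, d}
Tree: B1–B2
Each bag holds 3 vertices, so the decomposition has width 2, which upper-bounds the treewidth. Since d–a–b–c–d is a cycle in G, G is not acyclic. Forests are exactly the graphs of treewidth ≤ 1, so tw(G) ≥ 2. Therefore the treewidth is 2.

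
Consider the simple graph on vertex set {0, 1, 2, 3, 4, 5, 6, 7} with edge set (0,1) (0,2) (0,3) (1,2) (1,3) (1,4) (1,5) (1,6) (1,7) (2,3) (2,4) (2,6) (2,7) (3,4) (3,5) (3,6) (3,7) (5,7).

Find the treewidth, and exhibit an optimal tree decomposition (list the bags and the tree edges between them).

Treewidth 3.
One such decomposition:
Bags: B1 = {1, 2, 3, 7}  B2 = {1, 3, 5, 7}  B3 = {0, 1, 2, 3}  B4 = {1, 2, 3, 4}  B5 = {1, 2, 3, 6}
Tree: B1–B2, B1–B3, B1–B4, B4–B5

Every bag has size at most 4, so the width is 4 − 1 = 3 and tw(G) ≤ 3. Conversely, {0, 1, 2, 3} is a clique of size 4, and the vertices of any clique must share a bag in every tree decomposition; so some bag has ≥ 4 vertices and tw(G) ≥ 3. Hence tw(G) = 3 exactly.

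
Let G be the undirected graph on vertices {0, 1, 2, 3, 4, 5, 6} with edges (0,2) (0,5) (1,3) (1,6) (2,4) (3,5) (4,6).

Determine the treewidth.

A width-2 tree decomposition is:
Bags: B1 = {1, 3, 6}  B2 = {3, 5, 6}  B3 = {0, 5, 6}  B4 = {0, 2, 6}  B5 = {2, 4, 6}
Tree: B1–B2, B2–B3, B3–B4, B4–B5
Every bag has size at most 3, so the width is 3 − 1 = 2 and tw(G) ≤ 2. The edges 6–1–3–5–0–2–4–6 form a cycle, so G is not a tree and its treewidth is at least 2. Hence tw(G) = 2 exactly.

2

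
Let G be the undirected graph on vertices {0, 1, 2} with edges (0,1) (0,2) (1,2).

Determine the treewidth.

A width-2 tree decomposition is:
Bags: B1 = {0, 1, 2}
Tree: (single bag)
With just one bag of size 3, the width is 3 − 1 = 2, so tw(G) ≤ 2. On the other hand G contains the 3-clique {0, 1, 2}. A clique must lie in a single bag of any decomposition, so no decomposition can have width below 2. Hence tw(G) = 2 exactly.

2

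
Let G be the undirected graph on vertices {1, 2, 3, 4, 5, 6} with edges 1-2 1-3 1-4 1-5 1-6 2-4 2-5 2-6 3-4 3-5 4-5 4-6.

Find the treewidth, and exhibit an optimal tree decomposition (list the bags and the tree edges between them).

Every bag has size at most 4, so the width is 4 − 1 = 3 and tw(G) ≤ 3. Conversely, {1, 2, 4, 5} is a clique of size 4, and the vertices of any clique must share a bag in every tree decomposition; so some bag has ≥ 4 vertices and tw(G) ≥ 3. Combining the bounds, tw(G) = 3.

Treewidth 3.
One optimal decomposition is:
Bags: B1 = {1, 3, 4, 5}  B2 = {1, 2, 4, 5}  B3 = {1, 2, 4, 6}
Tree: B1–B2, B2–B3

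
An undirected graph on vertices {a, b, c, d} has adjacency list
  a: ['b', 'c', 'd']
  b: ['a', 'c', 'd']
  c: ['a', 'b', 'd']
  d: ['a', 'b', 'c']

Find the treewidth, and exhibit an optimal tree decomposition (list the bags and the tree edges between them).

With just one bag of size 4, the width is 4 − 1 = 3, so tw(G) ≤ 3. For the lower bound, the 4 vertices {a, b, c, d} are pairwise adjacent, and any tree decomposition puts a clique entirely inside one bag — forcing width ≥ 3. Therefore the treewidth is 3.

Treewidth 3.
One such decomposition:
Bags: B1 = {a, b, c, d}
Tree: (single bag)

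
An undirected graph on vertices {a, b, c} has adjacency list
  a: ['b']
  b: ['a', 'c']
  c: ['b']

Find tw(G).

1

A width-1 tree decomposition is:
Bags: B1 = {a, b}  B2 = {b, c}
Tree: B1–B2
The largest bag has 2 vertices, giving width 1; this decomposition certifies tw(G) ≤ 1. Since G has at least one edge (e.g. a–b), it is not an edgeless graph, so tw(G) ≥ 1. Hence tw(G) = 1 exactly.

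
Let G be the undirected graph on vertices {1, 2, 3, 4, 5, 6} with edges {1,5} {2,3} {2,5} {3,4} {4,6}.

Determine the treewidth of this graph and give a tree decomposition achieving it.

Treewidth 1.
One optimal decomposition is:
Bags: B1 = {1, 5}  B2 = {2, 5}  B3 = {2, 3}  B4 = {3, 4}  B5 = {4, 6}
Tree: B1–B2, B2–B3, B3–B4, B4–B5

The largest bag has 2 vertices, giving width 1; this decomposition certifies tw(G) ≤ 1. G has an edge, so its treewidth is at least 1. Therefore the treewidth is 1.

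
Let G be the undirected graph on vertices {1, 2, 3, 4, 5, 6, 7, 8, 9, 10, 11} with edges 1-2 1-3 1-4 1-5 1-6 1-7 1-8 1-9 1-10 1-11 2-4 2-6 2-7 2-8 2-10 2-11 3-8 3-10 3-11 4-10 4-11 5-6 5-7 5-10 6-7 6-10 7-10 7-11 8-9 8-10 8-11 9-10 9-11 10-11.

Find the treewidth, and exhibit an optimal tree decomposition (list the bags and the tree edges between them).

The largest bag has 5 vertices, giving width 4; this decomposition certifies tw(G) ≤ 4. On the other hand G contains the 5-clique {1, 8, 9, 10, 11}. A clique must lie in a single bag of any decomposition, so no decomposition can have width below 4. The upper and lower bounds meet at 4, so that is the treewidth.

Treewidth 4.
One such decomposition:
Bags: B1 = {1, 2, 4, 10, 11}  B2 = {1, 2, 8, 10, 11}  B3 = {1, 2, 7, 10, 11}  B4 = {1, 3, 8, 10, 11}  B5 = {1, 2, 6, 7, 10}  B6 = {1, 8, 9, 10, 11}  B7 = {1, 5, 6, 7, 10}
Tree: B1–B2, B1–B3, B2–B4, B3–B5, B4–B6, B5–B7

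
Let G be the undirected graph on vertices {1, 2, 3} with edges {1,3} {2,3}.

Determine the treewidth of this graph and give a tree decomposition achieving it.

Every bag has size at most 2, so the width is 2 − 1 = 1 and tw(G) ≤ 1. Since G has at least one edge (e.g. 3–2), it is not an edgeless graph, so tw(G) ≥ 1. Hence tw(G) = 1 exactly.

Treewidth 1.
One such decomposition:
Bags: B1 = {2, 3}  B2 = {1, 3}
Tree: B1–B2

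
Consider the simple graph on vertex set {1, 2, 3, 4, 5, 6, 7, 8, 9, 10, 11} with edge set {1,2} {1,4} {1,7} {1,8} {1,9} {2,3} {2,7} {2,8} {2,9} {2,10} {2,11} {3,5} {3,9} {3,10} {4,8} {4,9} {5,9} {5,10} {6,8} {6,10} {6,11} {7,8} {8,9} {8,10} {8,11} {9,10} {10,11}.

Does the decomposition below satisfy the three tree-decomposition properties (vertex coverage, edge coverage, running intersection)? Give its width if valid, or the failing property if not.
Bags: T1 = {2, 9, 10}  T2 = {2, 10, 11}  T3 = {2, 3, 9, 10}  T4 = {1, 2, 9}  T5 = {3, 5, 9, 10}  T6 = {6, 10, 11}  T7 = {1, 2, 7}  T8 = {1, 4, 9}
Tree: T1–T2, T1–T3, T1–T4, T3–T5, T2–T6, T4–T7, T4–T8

No — vertex 8 appears in no bag.

A tree decomposition must satisfy three properties: every vertex lies in some bag; for every edge, both endpoints lie together in some bag; and for every vertex, the bags containing it form a connected subtree. Here vertex 8 appears in no bag, so the decomposition is invalid.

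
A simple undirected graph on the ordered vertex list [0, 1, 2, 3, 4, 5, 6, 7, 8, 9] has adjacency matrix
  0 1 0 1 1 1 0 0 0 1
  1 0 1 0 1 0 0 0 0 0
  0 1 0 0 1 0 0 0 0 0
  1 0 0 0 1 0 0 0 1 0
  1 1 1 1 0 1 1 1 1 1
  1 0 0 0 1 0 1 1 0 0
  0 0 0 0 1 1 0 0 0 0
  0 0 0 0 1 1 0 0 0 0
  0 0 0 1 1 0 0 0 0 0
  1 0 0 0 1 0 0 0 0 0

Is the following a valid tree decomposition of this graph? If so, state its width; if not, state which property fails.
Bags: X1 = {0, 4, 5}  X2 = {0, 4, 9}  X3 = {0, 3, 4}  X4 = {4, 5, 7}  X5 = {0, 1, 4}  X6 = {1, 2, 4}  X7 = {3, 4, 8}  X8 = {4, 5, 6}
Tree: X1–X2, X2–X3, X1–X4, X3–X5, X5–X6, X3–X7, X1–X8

Checking the three conditions: (i) the bags cover all of {0, 1, 2, 3, 4, 5, 6, 7, 8, 9}; (ii) for each edge, some bag contains both endpoints; (iii) the bags containing any fixed vertex form a subtree. All hold, so the decomposition is valid with width 3 − 1 = 2.

Yes; width 2.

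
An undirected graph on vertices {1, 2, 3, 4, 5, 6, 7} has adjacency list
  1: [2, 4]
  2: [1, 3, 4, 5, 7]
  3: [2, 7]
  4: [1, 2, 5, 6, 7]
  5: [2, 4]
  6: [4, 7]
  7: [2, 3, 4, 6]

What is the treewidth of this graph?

A width-2 tree decomposition is:
Bags: B1 = {4, 6, 7}  B2 = {2, 4, 7}  B3 = {2, 3, 7}  B4 = {1, 2, 4}  B5 = {2, 4, 5}
Tree: B1–B2, B2–B3, B2–B4, B2–B5
Every bag has size at most 3, so the width is 3 − 1 = 2 and tw(G) ≤ 2. Conversely, {2, 3, 7} is a clique of size 3, and the vertices of any clique must share a bag in every tree decomposition; so some bag has ≥ 3 vertices and tw(G) ≥ 2. Combining the bounds, tw(G) = 2.

2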